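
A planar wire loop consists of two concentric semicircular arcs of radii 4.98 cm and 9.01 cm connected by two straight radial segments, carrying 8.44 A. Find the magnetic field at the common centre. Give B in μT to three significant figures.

The radial connectors point toward the centre, so dl × r̂ = 0 and they contribute nothing.
Each semicircle gives μ₀I/(4R): inner arc 5.32×10⁻⁵ T, outer arc 2.94×10⁻⁵ T.
The two arcs carry current in opposite angular senses, so their fields oppose: B = |5.32×10⁻⁵ − 2.94×10⁻⁵| = 2.38×10⁻⁵ T.

B ≈ 23.8 μT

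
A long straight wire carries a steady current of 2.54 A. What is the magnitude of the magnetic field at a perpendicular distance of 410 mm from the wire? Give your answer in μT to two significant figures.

B ≈ 1.2 μT

For an infinitely long straight wire, B = μ₀I/(2πd).
B = (4π×10⁻⁷ × 2.54) / (2π × 0.41) = 1.24×10⁻⁶ T.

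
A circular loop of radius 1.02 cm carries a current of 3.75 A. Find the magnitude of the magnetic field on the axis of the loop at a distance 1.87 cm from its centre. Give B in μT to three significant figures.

On the axis of a circular loop, B = μ₀IR² / [2(R²+z²)^(3/2)].
R² + z² = (0.0102)² + (0.0187)² = 0.0004537 m², and (R²+z²)^(3/2) = 9.66×10⁻⁶ m³.
B = (4π×10⁻⁷ × 3.75 × 0.000104) / (2 × 9.66×10⁻⁶) = 2.54×10⁻⁵ T.

B ≈ 25.4 μT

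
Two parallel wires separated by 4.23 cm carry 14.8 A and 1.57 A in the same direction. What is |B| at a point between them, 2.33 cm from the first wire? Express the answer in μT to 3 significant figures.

Each long wire gives B = μ₀I/(2πd). Distances are d₁ = 0.0233 m and d₂ = 0.019 m.
B₁ = 1.27×10⁻⁴ T, B₂ = 1.65×10⁻⁵ T.
Between parallel currents the two contributions point in opposite directions, so they subtract. B = |B₁ − B₂| = |1.27×10⁻⁴ − 1.65×10⁻⁵| = 1.11×10⁻⁴ T.

B ≈ 111 μT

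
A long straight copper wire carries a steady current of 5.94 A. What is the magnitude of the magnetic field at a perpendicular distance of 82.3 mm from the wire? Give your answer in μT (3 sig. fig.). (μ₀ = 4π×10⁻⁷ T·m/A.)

B ≈ 14.4 μT

For an infinitely long straight wire, B = μ₀I/(2πd).
B = (4π×10⁻⁷ × 5.94) / (2π × 0.0823) = 1.44×10⁻⁵ T.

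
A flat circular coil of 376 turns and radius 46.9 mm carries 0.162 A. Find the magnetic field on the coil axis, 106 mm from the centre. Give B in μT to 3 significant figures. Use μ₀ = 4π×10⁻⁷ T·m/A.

B ≈ 54.1 μT

For an N-turn flat coil, B = Nμ₀IR²/[2(R²+z²)^(3/2)] with R = 0.0469 m, z = 0.106 m.
B = 376 × 1.44×10⁻⁷ T = 5.41×10⁻⁵ T.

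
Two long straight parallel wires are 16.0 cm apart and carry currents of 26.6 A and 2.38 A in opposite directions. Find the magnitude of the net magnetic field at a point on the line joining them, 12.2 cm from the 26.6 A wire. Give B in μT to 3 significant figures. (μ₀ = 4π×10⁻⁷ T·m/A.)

B ≈ 56.1 μT

Each long wire gives B = μ₀I/(2πd). Distances are d₁ = 0.122 m and d₂ = 0.038 m.
B₁ = 4.36×10⁻⁵ T, B₂ = 1.25×10⁻⁵ T.
Between antiparallel currents both contributions point the same way, so they add. B = B₁ + B₂ = 4.36×10⁻⁵ + 1.25×10⁻⁵ = 5.61×10⁻⁵ T.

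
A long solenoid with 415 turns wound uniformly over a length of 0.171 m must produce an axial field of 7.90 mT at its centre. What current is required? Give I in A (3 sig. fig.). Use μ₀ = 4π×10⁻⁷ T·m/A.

Inside a long solenoid B = μ₀nI with n = 2427 m⁻¹, so I = B/(μ₀n).
I = 7.90×10⁻³ / (4π×10⁻⁷ × 2427) = 2.59 A.

I ≈ 2.59 A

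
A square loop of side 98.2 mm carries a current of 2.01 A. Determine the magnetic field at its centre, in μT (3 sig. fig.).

B ≈ 23.2 μT

Each side is a finite straight segment at perpendicular distance d = a/(2 tan(π/4)) = 0.0491 m from the centre, with end-angles ±π/4.
One side contributes B₁ = (μ₀I/4πd)·2 sin(π/4) = 5.79×10⁻⁶ T.
All 4 sides add in the same direction: B = 4 × 5.79×10⁻⁶ = 2.32×10⁻⁵ T.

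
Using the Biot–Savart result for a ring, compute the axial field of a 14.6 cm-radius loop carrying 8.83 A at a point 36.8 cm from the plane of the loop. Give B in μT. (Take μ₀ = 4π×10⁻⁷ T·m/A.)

On the axis of a circular loop, B = μ₀IR² / [2(R²+z²)^(3/2)].
R² + z² = (0.146)² + (0.368)² = 0.1567 m², and (R²+z²)^(3/2) = 6.21×10⁻² m³.
B = (4π×10⁻⁷ × 8.83 × 0.02132) / (2 × 6.21×10⁻²) = 1.91×10⁻⁶ T.

B ≈ 1.91 μT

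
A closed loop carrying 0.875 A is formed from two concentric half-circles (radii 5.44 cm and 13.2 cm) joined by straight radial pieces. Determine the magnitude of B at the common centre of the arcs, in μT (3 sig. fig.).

B ≈ 2.97 μT

The radial connectors point toward the centre, so dl × r̂ = 0 and they contribute nothing.
Each semicircle gives μ₀I/(4R): inner arc 5.05×10⁻⁶ T, outer arc 2.08×10⁻⁶ T.
The two arcs carry current in opposite angular senses, so their fields oppose: B = |5.05×10⁻⁶ − 2.08×10⁻⁶| = 2.97×10⁻⁶ T.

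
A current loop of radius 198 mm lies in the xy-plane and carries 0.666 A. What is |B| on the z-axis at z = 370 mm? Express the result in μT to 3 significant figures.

B ≈ 0.222 μT

On the axis of a circular loop, B = μ₀IR² / [2(R²+z²)^(3/2)].
R² + z² = (0.198)² + (0.37)² = 0.1761 m², and (R²+z²)^(3/2) = 7.39×10⁻² m³.
B = (4π×10⁻⁷ × 0.666 × 0.0392) / (2 × 7.39×10⁻²) = 2.22×10⁻⁷ T.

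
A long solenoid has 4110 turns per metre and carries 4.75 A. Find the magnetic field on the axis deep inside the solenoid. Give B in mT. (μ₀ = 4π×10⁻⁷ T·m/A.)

B ≈ 24.5 mT

Inside a long solenoid, B = μ₀nI with n = 4110 turns/m.
B = 4π×10⁻⁷ × 4110 × 4.75 = 2.45×10⁻² T.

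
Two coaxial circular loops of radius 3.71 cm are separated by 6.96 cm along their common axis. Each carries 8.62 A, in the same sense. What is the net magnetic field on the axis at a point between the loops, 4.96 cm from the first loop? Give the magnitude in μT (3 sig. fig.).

Each loop contributes B = μ₀IR²/[2(R²+z²)^(3/2)] on the axis, with z measured from that loop.
Loop 1 (z = 0.0496 m): B₁ = 3.14×10⁻⁵ T. Loop 2 (z = 0.02 m): B₂ = 9.96×10⁻⁵ T.
The fields add: B = B₁ + B₂ = 1.31×10⁻⁴ T.

B ≈ 131 μT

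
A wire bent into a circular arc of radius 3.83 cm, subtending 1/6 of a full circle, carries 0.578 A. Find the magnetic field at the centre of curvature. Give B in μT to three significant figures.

The Biot–Savart field of a circular arc at its centre is B = μ₀Iφ/(4πR), with φ = 1.047 rad.
B = (4π×10⁻⁷ × 0.578 × 1.047) / (4π × 0.0383) = 1.58×10⁻⁶ T.

B ≈ 1.58 μT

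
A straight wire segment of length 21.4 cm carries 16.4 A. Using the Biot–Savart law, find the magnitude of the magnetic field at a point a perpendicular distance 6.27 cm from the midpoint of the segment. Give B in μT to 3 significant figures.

B ≈ 45.1 μT

For a finite straight segment, B = (μ₀I/4πd)(sinθ₁ + sinθ₂), where θ₁, θ₂ are the angles from the perpendicular to each end.
The perpendicular from the point meets the wire at its midpoint, so each end is L/2 = 0.107 m away along the wire.
sinθ₁ = 0.107/√(0.107²+0.0627²) = 0.8628; sinθ₂ = 0.107/√(0.107²+0.0627²) = 0.8628.
B = (4π×10⁻⁷ × 16.4) / (4π × 0.0627) × (0.8628 + 0.8628) = 4.51×10⁻⁵ T.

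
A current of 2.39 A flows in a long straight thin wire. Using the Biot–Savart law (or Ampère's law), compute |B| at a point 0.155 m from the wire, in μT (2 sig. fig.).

B ≈ 3.1 μT

For an infinitely long straight wire, B = μ₀I/(2πd).
B = (4π×10⁻⁷ × 2.39) / (2π × 0.155) = 3.08×10⁻⁶ T.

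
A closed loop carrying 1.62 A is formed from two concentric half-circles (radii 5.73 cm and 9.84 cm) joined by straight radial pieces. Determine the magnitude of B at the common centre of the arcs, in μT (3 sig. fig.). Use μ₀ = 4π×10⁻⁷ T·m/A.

The radial connectors point toward the centre, so dl × r̂ = 0 and they contribute nothing.
Each semicircle gives μ₀I/(4R): inner arc 8.88×10⁻⁶ T, outer arc 5.17×10⁻⁶ T.
The two arcs carry current in opposite angular senses, so their fields oppose: B = |8.88×10⁻⁶ − 5.17×10⁻⁶| = 3.71×10⁻⁶ T.

B ≈ 3.71 μT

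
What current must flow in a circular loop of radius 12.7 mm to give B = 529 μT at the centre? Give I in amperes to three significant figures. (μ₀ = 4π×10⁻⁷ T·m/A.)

At the centre of a circular loop B = μ₀I/(2R), so I = 2RB/μ₀.
With R = 0.0127 m, I = 2 × 0.0127 × 5.29×10⁻⁴ / (4π×10⁻⁷) = 10.7 A.

I ≈ 10.7 A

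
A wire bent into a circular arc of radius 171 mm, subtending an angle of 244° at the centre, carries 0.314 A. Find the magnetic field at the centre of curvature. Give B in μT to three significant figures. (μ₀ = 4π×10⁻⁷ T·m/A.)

B ≈ 0.782 μT

The Biot–Savart field of a circular arc at its centre is B = μ₀Iφ/(4πR), with φ = 4.259 rad.
B = (4π×10⁻⁷ × 0.314 × 4.259) / (4π × 0.171) = 7.82×10⁻⁷ T.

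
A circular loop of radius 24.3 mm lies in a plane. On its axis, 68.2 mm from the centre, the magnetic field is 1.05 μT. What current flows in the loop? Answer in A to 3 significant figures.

On the axis of a loop, B = μ₀IR²/[2(R²+z²)^(3/2)], so I = 2B(R²+z²)^(3/2)/(μ₀R²).
R² + z² = 0.0005905 + 0.004651 = 0.005242 m²; raised to 3/2 gives 3.80×10⁻⁴ m³.
I = 2 × 1.05×10⁻⁶ × 3.80×10⁻⁴ / (1.26×10⁻⁶ × 0.0005905) = 1.07 A.

I ≈ 1.07 A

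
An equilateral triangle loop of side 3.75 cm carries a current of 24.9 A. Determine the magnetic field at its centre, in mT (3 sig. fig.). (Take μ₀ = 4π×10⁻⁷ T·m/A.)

Each side is a finite straight segment at perpendicular distance d = a/(2 tan(π/3)) = 0.01083 m from the centre, with end-angles ±π/3.
One side contributes B₁ = (μ₀I/4πd)·2 sin(π/3) = 3.98×10⁻⁴ T.
All 3 sides add in the same direction: B = 3 × 3.98×10⁻⁴ = 1.20×10⁻³ T.

B ≈ 1.20 mT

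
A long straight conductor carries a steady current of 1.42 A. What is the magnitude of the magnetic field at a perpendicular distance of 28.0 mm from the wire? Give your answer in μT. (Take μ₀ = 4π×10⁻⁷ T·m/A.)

For an infinitely long straight wire, B = μ₀I/(2πd).
B = (4π×10⁻⁷ × 1.42) / (2π × 0.028) = 1.01×10⁻⁵ T.

B ≈ 10.1 μT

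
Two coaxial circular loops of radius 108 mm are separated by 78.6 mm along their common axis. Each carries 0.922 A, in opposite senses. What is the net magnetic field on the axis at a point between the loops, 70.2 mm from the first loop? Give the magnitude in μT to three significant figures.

B ≈ 2.15 μT

Each loop contributes B = μ₀IR²/[2(R²+z²)^(3/2)] on the axis, with z measured from that loop.
Loop 1 (z = 0.0702 m): B₁ = 3.16×10⁻⁶ T. Loop 2 (z = 0.0084 m): B₂ = 5.32×10⁻⁶ T.
The fields oppose: B = |B₁ − B₂| = 2.15×10⁻⁶ T.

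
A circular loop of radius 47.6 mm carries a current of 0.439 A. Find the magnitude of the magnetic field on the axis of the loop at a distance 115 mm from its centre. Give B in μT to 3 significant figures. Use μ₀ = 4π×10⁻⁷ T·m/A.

On the axis of a circular loop, B = μ₀IR² / [2(R²+z²)^(3/2)].
R² + z² = (0.0476)² + (0.115)² = 0.01549 m², and (R²+z²)^(3/2) = 1.93×10⁻³ m³.
B = (4π×10⁻⁷ × 0.439 × 0.002266) / (2 × 1.93×10⁻³) = 3.24×10⁻⁷ T.

B ≈ 0.324 μT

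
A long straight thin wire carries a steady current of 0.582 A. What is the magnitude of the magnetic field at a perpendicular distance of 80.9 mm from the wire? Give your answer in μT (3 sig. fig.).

For an infinitely long straight wire, B = μ₀I/(2πd).
B = (4π×10⁻⁷ × 0.582) / (2π × 0.0809) = 1.44×10⁻⁶ T.

B ≈ 1.44 μT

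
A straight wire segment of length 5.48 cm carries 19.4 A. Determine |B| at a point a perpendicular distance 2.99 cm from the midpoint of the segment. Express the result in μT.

B ≈ 87.7 μT

For a finite straight segment, B = (μ₀I/4πd)(sinθ₁ + sinθ₂), where θ₁, θ₂ are the angles from the perpendicular to each end.
The perpendicular from the point meets the wire at its midpoint, so each end is L/2 = 0.0274 m away along the wire.
sinθ₁ = 0.0274/√(0.0274²+0.0299²) = 0.6756; sinθ₂ = 0.0274/√(0.0274²+0.0299²) = 0.6756.
B = (4π×10⁻⁷ × 19.4) / (4π × 0.0299) × (0.6756 + 0.6756) = 8.77×10⁻⁵ T.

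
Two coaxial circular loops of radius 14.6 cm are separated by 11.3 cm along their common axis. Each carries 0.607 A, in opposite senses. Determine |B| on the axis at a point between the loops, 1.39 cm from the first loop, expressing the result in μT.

B ≈ 1.10 μT

Each loop contributes B = μ₀IR²/[2(R²+z²)^(3/2)] on the axis, with z measured from that loop.
Loop 1 (z = 0.0139 m): B₁ = 2.58×10⁻⁶ T. Loop 2 (z = 0.0991 m): B₂ = 1.48×10⁻⁶ T.
The fields oppose: B = |B₁ − B₂| = 1.10×10⁻⁶ T.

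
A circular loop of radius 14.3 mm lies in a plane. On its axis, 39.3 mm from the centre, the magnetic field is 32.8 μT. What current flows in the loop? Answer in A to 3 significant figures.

I ≈ 18.7 A

On the axis of a loop, B = μ₀IR²/[2(R²+z²)^(3/2)], so I = 2B(R²+z²)^(3/2)/(μ₀R²).
R² + z² = 0.0002045 + 0.001544 = 0.001749 m²; raised to 3/2 gives 7.31×10⁻⁵ m³.
I = 2 × 3.28×10⁻⁵ × 7.31×10⁻⁵ / (1.26×10⁻⁶ × 0.0002045) = 18.7 A.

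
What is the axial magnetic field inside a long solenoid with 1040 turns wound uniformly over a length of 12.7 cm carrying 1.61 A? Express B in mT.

B ≈ 16.6 mT

Inside a long solenoid, B = μ₀nI with n = 8189 turns/m.
B = 4π×10⁻⁷ × 8189 × 1.61 = 1.66×10⁻² T.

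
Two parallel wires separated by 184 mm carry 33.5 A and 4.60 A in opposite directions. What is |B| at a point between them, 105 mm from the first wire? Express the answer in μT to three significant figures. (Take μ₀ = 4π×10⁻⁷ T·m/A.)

B ≈ 75.5 μT

Each long wire gives B = μ₀I/(2πd). Distances are d₁ = 0.105 m and d₂ = 0.079 m.
B₁ = 6.38×10⁻⁵ T, B₂ = 1.16×10⁻⁵ T.
Between antiparallel currents both contributions point the same way, so they add. B = B₁ + B₂ = 6.38×10⁻⁵ + 1.16×10⁻⁵ = 7.55×10⁻⁵ T.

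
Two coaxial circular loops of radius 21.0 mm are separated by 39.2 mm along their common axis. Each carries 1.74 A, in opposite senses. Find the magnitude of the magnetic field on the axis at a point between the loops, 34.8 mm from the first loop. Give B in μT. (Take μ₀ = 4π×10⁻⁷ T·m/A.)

B ≈ 41.6 μT

Each loop contributes B = μ₀IR²/[2(R²+z²)^(3/2)] on the axis, with z measured from that loop.
Loop 1 (z = 0.0348 m): B₁ = 7.18×10⁻⁶ T. Loop 2 (z = 0.0044 m): B₂ = 4.88×10⁻⁵ T.
The fields oppose: B = |B₁ − B₂| = 4.16×10⁻⁵ T.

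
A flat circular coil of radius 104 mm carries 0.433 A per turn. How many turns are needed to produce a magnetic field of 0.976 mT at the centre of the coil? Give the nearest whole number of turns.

For an N-turn coil, B = Nμ₀I/(2R). A single turn gives B₁ = 2.62×10⁻⁶ T with R = 0.104 m.
N = B/B₁ = 9.76×10⁻⁴ / 2.62×10⁻⁶ = 373.09.

N = 373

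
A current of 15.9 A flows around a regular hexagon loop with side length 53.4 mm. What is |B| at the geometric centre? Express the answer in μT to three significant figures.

B ≈ 206 μT

Each side is a finite straight segment at perpendicular distance d = a/(2 tan(π/6)) = 0.04625 m from the centre, with end-angles ±π/6.
One side contributes B₁ = (μ₀I/4πd)·2 sin(π/6) = 3.44×10⁻⁵ T.
All 6 sides add in the same direction: B = 6 × 3.44×10⁻⁵ = 2.06×10⁻⁴ T.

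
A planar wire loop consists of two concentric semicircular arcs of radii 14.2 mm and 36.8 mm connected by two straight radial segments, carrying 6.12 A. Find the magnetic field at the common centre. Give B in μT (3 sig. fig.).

B ≈ 83.2 μT

The radial connectors point toward the centre, so dl × r̂ = 0 and they contribute nothing.
Each semicircle gives μ₀I/(4R): inner arc 1.35×10⁻⁴ T, outer arc 5.22×10⁻⁵ T.
The two arcs carry current in opposite angular senses, so their fields oppose: B = |1.35×10⁻⁴ − 5.22×10⁻⁵| = 8.32×10⁻⁵ T.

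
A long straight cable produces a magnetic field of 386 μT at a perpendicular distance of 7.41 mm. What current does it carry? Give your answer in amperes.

For a long straight wire B = μ₀I/(2πd), so I = 2πdB/μ₀.
I = 2π × 0.00741 × 3.86×10⁻⁴ / (4π×10⁻⁷) = 14.3 A.

I ≈ 14.3 A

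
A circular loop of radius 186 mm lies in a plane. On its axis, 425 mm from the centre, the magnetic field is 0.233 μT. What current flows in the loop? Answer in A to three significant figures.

On the axis of a loop, B = μ₀IR²/[2(R²+z²)^(3/2)], so I = 2B(R²+z²)^(3/2)/(μ₀R²).
R² + z² = 0.0346 + 0.1806 = 0.2152 m²; raised to 3/2 gives 9.98×10⁻² m³.
I = 2 × 2.33×10⁻⁷ × 9.98×10⁻² / (1.26×10⁻⁶ × 0.0346) = 1.07 A.

I ≈ 1.07 A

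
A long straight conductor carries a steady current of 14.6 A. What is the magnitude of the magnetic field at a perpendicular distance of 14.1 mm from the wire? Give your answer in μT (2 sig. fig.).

B ≈ 210 μT

For an infinitely long straight wire, B = μ₀I/(2πd).
B = (4π×10⁻⁷ × 14.6) / (2π × 0.0141) = 2.07×10⁻⁴ T.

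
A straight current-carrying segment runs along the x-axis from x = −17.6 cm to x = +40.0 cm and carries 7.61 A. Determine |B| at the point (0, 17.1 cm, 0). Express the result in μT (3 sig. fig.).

For a finite straight segment, B = (μ₀I/4πd)(sinθ₁ + sinθ₂), where θ₁, θ₂ are the angles from the perpendicular to each end.
The perpendicular distance is d = 0.171 m; the end-offsets along the wire are a = 0.176 m and b = 0.4 m.
sinθ₁ = 0.176/√(0.176²+0.171²) = 0.7172; sinθ₂ = 0.4/√(0.4²+0.171²) = 0.9195.
B = (4π×10⁻⁷ × 7.61) / (4π × 0.171) × (0.7172 + 0.9195) = 7.28×10⁻⁶ T.

B ≈ 7.28 μT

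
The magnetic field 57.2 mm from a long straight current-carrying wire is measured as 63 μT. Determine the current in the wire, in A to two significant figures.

For a long straight wire B = μ₀I/(2πd), so I = 2πdB/μ₀.
I = 2π × 0.0572 × 6.30×10⁻⁵ / (4π×10⁻⁷) = 18.0 A.

I ≈ 18 A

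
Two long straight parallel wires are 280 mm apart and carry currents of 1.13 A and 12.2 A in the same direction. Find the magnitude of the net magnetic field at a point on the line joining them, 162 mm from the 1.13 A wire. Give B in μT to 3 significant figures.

Each long wire gives B = μ₀I/(2πd). Distances are d₁ = 0.162 m and d₂ = 0.118 m.
B₁ = 1.40×10⁻⁶ T, B₂ = 2.07×10⁻⁵ T.
Between parallel currents the two contributions point in opposite directions, so they subtract. B = |B₁ − B₂| = |1.40×10⁻⁶ − 2.07×10⁻⁵| = 1.93×10⁻⁵ T.

B ≈ 19.3 μT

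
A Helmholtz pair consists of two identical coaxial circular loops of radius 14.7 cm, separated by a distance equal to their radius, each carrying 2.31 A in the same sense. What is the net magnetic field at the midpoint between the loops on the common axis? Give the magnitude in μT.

Each loop contributes B = μ₀IR²/[2(R²+z²)^(3/2)] on the axis, with z measured from that loop.
Loop 1 (z = 0.0735 m): B₁ = 7.06×10⁻⁶ T. Loop 2 (z = 0.0735 m): B₂ = 7.06×10⁻⁶ T.
The fields add: B = B₁ + B₂ = 1.41×10⁻⁵ T.

B ≈ 14.1 μT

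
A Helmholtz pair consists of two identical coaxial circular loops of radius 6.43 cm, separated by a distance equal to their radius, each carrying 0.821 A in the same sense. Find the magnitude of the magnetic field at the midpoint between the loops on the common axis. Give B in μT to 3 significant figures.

Each loop contributes B = μ₀IR²/[2(R²+z²)^(3/2)] on the axis, with z measured from that loop.
Loop 1 (z = 0.03215 m): B₁ = 5.74×10⁻⁶ T. Loop 2 (z = 0.03215 m): B₂ = 5.74×10⁻⁶ T.
The fields add: B = B₁ + B₂ = 1.15×10⁻⁵ T.

B ≈ 11.5 μT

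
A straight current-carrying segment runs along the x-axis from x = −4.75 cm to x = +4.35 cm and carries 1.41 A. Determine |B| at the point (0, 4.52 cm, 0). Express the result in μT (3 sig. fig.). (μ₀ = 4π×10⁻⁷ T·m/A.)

For a finite straight segment, B = (μ₀I/4πd)(sinθ₁ + sinθ₂), where θ₁, θ₂ are the angles from the perpendicular to each end.
The perpendicular distance is d = 0.0452 m; the end-offsets along the wire are a = 0.0475 m and b = 0.0435 m.
sinθ₁ = 0.0475/√(0.0475²+0.0452²) = 0.7244; sinθ₂ = 0.0435/√(0.0435²+0.0452²) = 0.6934.
B = (4π×10⁻⁷ × 1.41) / (4π × 0.0452) × (0.7244 + 0.6934) = 4.42×10⁻⁶ T.

B ≈ 4.42 μT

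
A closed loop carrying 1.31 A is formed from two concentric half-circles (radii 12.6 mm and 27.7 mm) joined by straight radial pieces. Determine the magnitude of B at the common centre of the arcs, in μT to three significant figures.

B ≈ 17.8 μT

The radial connectors point toward the centre, so dl × r̂ = 0 and they contribute nothing.
Each semicircle gives μ₀I/(4R): inner arc 3.27×10⁻⁵ T, outer arc 1.49×10⁻⁵ T.
The two arcs carry current in opposite angular senses, so their fields oppose: B = |3.27×10⁻⁵ − 1.49×10⁻⁵| = 1.78×10⁻⁵ T.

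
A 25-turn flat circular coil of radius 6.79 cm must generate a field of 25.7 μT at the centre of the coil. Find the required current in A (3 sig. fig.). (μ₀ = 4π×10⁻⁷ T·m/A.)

I ≈ 0.111 A

For an N-turn coil, B = Nμ₀I/(2R) with R = 0.0679 m, so I = 2RB/(Nμ₀) = 2 × 0.0679 × 2.57×10⁻⁵ / (25 × 4π×10⁻⁷) = 0.111 A.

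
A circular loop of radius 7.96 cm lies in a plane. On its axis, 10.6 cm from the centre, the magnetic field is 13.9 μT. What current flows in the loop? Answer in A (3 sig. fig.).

I ≈ 8.13 A

On the axis of a loop, B = μ₀IR²/[2(R²+z²)^(3/2)], so I = 2B(R²+z²)^(3/2)/(μ₀R²).
R² + z² = 0.006336 + 0.01124 = 0.01757 m²; raised to 3/2 gives 2.33×10⁻³ m³.
I = 2 × 1.39×10⁻⁵ × 2.33×10⁻³ / (1.26×10⁻⁶ × 0.006336) = 8.13 A.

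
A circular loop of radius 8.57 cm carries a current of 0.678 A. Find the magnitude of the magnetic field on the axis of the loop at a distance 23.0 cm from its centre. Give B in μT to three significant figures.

On the axis of a circular loop, B = μ₀IR² / [2(R²+z²)^(3/2)].
R² + z² = (0.0857)² + (0.23)² = 0.06024 m², and (R²+z²)^(3/2) = 1.48×10⁻² m³.
B = (4π×10⁻⁷ × 0.678 × 0.007344) / (2 × 1.48×10⁻²) = 2.12×10⁻⁷ T.

B ≈ 0.212 μT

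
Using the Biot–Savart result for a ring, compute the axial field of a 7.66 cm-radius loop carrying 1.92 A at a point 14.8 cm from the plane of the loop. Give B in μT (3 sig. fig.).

B ≈ 1.53 μT

On the axis of a circular loop, B = μ₀IR² / [2(R²+z²)^(3/2)].
R² + z² = (0.0766)² + (0.148)² = 0.02777 m², and (R²+z²)^(3/2) = 4.63×10⁻³ m³.
B = (4π×10⁻⁷ × 1.92 × 0.005868) / (2 × 4.63×10⁻³) = 1.53×10⁻⁶ T.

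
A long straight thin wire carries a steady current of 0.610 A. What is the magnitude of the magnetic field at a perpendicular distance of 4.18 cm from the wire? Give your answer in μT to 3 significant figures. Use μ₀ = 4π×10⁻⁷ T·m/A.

B ≈ 2.92 μT

For an infinitely long straight wire, B = μ₀I/(2πd).
B = (4π×10⁻⁷ × 0.610) / (2π × 0.0418) = 2.92×10⁻⁶ T.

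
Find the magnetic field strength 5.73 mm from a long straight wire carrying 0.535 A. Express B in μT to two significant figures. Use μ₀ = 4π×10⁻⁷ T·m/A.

B ≈ 19 μT

For an infinitely long straight wire, B = μ₀I/(2πd).
B = (4π×10⁻⁷ × 0.535) / (2π × 0.00573) = 1.87×10⁻⁵ T.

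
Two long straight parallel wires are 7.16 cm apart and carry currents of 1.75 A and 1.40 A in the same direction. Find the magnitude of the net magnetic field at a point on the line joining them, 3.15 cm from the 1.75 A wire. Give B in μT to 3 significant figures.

B ≈ 4.13 μT

Each long wire gives B = μ₀I/(2πd). Distances are d₁ = 0.0315 m and d₂ = 0.0401 m.
B₁ = 1.11×10⁻⁵ T, B₂ = 6.98×10⁻⁶ T.
Between parallel currents the two contributions point in opposite directions, so they subtract. B = |B₁ − B₂| = |1.11×10⁻⁵ − 6.98×10⁻⁶| = 4.13×10⁻⁶ T.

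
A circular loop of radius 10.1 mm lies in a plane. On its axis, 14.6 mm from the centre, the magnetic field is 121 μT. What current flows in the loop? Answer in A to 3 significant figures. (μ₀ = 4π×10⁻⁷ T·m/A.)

On the axis of a loop, B = μ₀IR²/[2(R²+z²)^(3/2)], so I = 2B(R²+z²)^(3/2)/(μ₀R²).
R² + z² = 0.000102 + 0.0002132 = 0.0003152 m²; raised to 3/2 gives 5.60×10⁻⁶ m³.
I = 2 × 1.21×10⁻⁴ × 5.60×10⁻⁶ / (1.26×10⁻⁶ × 0.000102) = 10.6 A.

I ≈ 10.6 A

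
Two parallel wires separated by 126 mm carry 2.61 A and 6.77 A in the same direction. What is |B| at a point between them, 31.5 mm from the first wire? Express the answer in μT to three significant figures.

Each long wire gives B = μ₀I/(2πd). Distances are d₁ = 0.0315 m and d₂ = 0.0945 m.
B₁ = 1.66×10⁻⁵ T, B₂ = 1.43×10⁻⁵ T.
Between parallel currents the two contributions point in opposite directions, so they subtract. B = |B₁ − B₂| = |1.66×10⁻⁵ − 1.43×10⁻⁵| = 2.24×10⁻⁶ T.

B ≈ 2.24 μT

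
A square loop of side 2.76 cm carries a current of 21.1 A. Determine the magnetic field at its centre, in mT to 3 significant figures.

Each side is a finite straight segment at perpendicular distance d = a/(2 tan(π/4)) = 0.0138 m from the centre, with end-angles ±π/4.
One side contributes B₁ = (μ₀I/4πd)·2 sin(π/4) = 2.16×10⁻⁴ T.
All 4 sides add in the same direction: B = 4 × 2.16×10⁻⁴ = 8.65×10⁻⁴ T.

B ≈ 0.865 mT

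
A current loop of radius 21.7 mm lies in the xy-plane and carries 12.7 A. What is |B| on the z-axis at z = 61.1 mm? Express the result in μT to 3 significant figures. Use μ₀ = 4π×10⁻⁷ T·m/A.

On the axis of a circular loop, B = μ₀IR² / [2(R²+z²)^(3/2)].
R² + z² = (0.0217)² + (0.0611)² = 0.004204 m², and (R²+z²)^(3/2) = 2.73×10⁻⁴ m³.
B = (4π×10⁻⁷ × 12.7 × 0.0004709) / (2 × 2.73×10⁻⁴) = 1.38×10⁻⁵ T.

B ≈ 13.8 μT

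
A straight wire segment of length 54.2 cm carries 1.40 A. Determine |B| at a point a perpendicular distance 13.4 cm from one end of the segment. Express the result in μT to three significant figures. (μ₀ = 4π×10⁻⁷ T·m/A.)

For a finite straight segment, B = (μ₀I/4πd)(sinθ₁ + sinθ₂), where θ₁, θ₂ are the angles from the perpendicular to each end.
The perpendicular foot is at one end, so the two end-offsets along the wire are 0 and L = 0.542 m.
sinθ₁ = 0/√(0²+0.134²) = 0.0000; sinθ₂ = 0.542/√(0.542²+0.134²) = 0.9708.
B = (4π×10⁻⁷ × 1.40) / (4π × 0.134) × (0.0000 + 0.9708) = 1.01×10⁻⁶ T.

B ≈ 1.01 μT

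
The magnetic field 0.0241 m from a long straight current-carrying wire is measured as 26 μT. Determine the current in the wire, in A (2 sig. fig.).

For a long straight wire B = μ₀I/(2πd), so I = 2πdB/μ₀.
I = 2π × 0.0241 × 2.60×10⁻⁵ / (4π×10⁻⁷) = 3.13 A.

I ≈ 3.1 A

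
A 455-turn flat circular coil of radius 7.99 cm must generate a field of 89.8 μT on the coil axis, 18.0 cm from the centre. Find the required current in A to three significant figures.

I ≈ 0.376 A

For an N-turn coil, B = Nμ₀IR²/[2(R²+z²)^(3/2)] with R = 0.0799 m, z = 0.18 m, so I = 2B(R²+z²)^(3/2)/(Nμ₀R²) = 2 × 8.98×10⁻⁵ × 7.64×10⁻³ / (455 × 4π×10⁻⁷ × 0.006384) = 0.376 A.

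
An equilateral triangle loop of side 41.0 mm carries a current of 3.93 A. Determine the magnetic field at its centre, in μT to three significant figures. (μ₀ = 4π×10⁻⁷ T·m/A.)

B ≈ 173 μT

Each side is a finite straight segment at perpendicular distance d = a/(2 tan(π/3)) = 0.01184 m from the centre, with end-angles ±π/3.
One side contributes B₁ = (μ₀I/4πd)·2 sin(π/3) = 5.75×10⁻⁵ T.
All 3 sides add in the same direction: B = 3 × 5.75×10⁻⁵ = 1.73×10⁻⁴ T.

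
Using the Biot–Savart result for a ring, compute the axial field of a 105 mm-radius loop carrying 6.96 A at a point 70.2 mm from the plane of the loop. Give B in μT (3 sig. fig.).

B ≈ 23.9 μT

On the axis of a circular loop, B = μ₀IR² / [2(R²+z²)^(3/2)].
R² + z² = (0.105)² + (0.0702)² = 0.01595 m², and (R²+z²)^(3/2) = 2.01×10⁻³ m³.
B = (4π×10⁻⁷ × 6.96 × 0.01102) / (2 × 2.01×10⁻³) = 2.39×10⁻⁵ T.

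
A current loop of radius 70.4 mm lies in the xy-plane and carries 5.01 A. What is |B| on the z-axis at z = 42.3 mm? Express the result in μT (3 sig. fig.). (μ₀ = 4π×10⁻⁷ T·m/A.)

On the axis of a circular loop, B = μ₀IR² / [2(R²+z²)^(3/2)].
R² + z² = (0.0704)² + (0.0423)² = 0.006745 m², and (R²+z²)^(3/2) = 5.54×10⁻⁴ m³.
B = (4π×10⁻⁷ × 5.01 × 0.004956) / (2 × 5.54×10⁻⁴) = 2.82×10⁻⁵ T.

B ≈ 28.2 μT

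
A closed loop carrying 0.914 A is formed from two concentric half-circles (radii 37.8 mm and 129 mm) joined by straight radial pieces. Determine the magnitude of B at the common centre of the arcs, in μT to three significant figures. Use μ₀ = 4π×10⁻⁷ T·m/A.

The radial connectors point toward the centre, so dl × r̂ = 0 and they contribute nothing.
Each semicircle gives μ₀I/(4R): inner arc 7.60×10⁻⁶ T, outer arc 2.23×10⁻⁶ T.
The two arcs carry current in opposite angular senses, so their fields oppose: B = |7.60×10⁻⁶ − 2.23×10⁻⁶| = 5.37×10⁻⁶ T.

B ≈ 5.37 μT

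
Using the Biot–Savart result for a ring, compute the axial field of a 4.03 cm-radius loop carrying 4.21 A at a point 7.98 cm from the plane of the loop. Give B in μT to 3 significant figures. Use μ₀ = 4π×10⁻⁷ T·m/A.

B ≈ 6.01 μT

On the axis of a circular loop, B = μ₀IR² / [2(R²+z²)^(3/2)].
R² + z² = (0.0403)² + (0.0798)² = 0.007992 m², and (R²+z²)^(3/2) = 7.14×10⁻⁴ m³.
B = (4π×10⁻⁷ × 4.21 × 0.001624) / (2 × 7.14×10⁻⁴) = 6.01×10⁻⁶ T.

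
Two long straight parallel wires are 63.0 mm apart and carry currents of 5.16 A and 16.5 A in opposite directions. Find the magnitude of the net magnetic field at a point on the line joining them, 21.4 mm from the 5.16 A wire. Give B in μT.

B ≈ 128 μT

Each long wire gives B = μ₀I/(2πd). Distances are d₁ = 0.0214 m and d₂ = 0.0416 m.
B₁ = 4.82×10⁻⁵ T, B₂ = 7.93×10⁻⁵ T.
Between antiparallel currents both contributions point the same way, so they add. B = B₁ + B₂ = 4.82×10⁻⁵ + 7.93×10⁻⁵ = 1.28×10⁻⁴ T.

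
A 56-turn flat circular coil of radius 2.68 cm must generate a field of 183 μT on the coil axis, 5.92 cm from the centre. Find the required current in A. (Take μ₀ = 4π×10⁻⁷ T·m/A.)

I ≈ 1.99 A

For an N-turn coil, B = Nμ₀IR²/[2(R²+z²)^(3/2)] with R = 0.0268 m, z = 0.0592 m, so I = 2B(R²+z²)^(3/2)/(Nμ₀R²) = 2 × 1.83×10⁻⁴ × 2.74×10⁻⁴ / (56 × 4π×10⁻⁷ × 0.0007182) = 1.99 A.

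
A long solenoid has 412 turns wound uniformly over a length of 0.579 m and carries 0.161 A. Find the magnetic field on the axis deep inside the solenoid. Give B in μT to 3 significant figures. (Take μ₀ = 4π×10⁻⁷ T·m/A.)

B ≈ 144 μT

Inside a long solenoid, B = μ₀nI with n = 711.6 turns/m.
B = 4π×10⁻⁷ × 711.6 × 0.161 = 1.44×10⁻⁴ T.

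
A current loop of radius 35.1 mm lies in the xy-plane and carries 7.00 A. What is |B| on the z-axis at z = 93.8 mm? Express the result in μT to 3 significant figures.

B ≈ 5.39 μT

On the axis of a circular loop, B = μ₀IR² / [2(R²+z²)^(3/2)].
R² + z² = (0.0351)² + (0.0938)² = 0.01003 m², and (R²+z²)^(3/2) = 1.00×10⁻³ m³.
B = (4π×10⁻⁷ × 7.00 × 0.001232) / (2 × 1.00×10⁻³) = 5.39×10⁻⁶ T.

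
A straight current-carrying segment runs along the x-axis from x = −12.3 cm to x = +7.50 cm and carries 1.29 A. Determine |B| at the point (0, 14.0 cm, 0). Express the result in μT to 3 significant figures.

B ≈ 1.04 μT

For a finite straight segment, B = (μ₀I/4πd)(sinθ₁ + sinθ₂), where θ₁, θ₂ are the angles from the perpendicular to each end.
The perpendicular distance is d = 0.14 m; the end-offsets along the wire are a = 0.123 m and b = 0.075 m.
sinθ₁ = 0.123/√(0.123²+0.14²) = 0.6600; sinθ₂ = 0.075/√(0.075²+0.14²) = 0.4722.
B = (4π×10⁻⁷ × 1.29) / (4π × 0.14) × (0.6600 + 0.4722) = 1.04×10⁻⁶ T.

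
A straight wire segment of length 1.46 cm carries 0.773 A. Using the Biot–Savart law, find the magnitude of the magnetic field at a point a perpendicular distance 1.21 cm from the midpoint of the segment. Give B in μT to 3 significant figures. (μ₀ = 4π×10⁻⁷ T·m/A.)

For a finite straight segment, B = (μ₀I/4πd)(sinθ₁ + sinθ₂), where θ₁, θ₂ are the angles from the perpendicular to each end.
The perpendicular from the point meets the wire at its midpoint, so each end is L/2 = 0.0073 m away along the wire.
sinθ₁ = 0.0073/√(0.0073²+0.0121²) = 0.5166; sinθ₂ = 0.0073/√(0.0073²+0.0121²) = 0.5166.
B = (4π×10⁻⁷ × 0.773) / (4π × 0.0121) × (0.5166 + 0.5166) = 6.60×10⁻⁶ T.

B ≈ 6.60 μT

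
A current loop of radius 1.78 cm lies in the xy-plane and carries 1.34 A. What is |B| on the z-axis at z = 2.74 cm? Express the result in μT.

On the axis of a circular loop, B = μ₀IR² / [2(R²+z²)^(3/2)].
R² + z² = (0.0178)² + (0.0274)² = 0.001068 m², and (R²+z²)^(3/2) = 3.49×10⁻⁵ m³.
B = (4π×10⁻⁷ × 1.34 × 0.0003168) / (2 × 3.49×10⁻⁵) = 7.65×10⁻⁶ T.

B ≈ 7.65 μT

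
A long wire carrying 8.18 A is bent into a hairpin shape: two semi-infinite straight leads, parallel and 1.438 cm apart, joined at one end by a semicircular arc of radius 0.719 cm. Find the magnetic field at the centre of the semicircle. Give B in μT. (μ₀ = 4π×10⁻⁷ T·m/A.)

The semicircular arc contributes B_arc = μ₀I·π/(4πR) = μ₀I/(4R) = 3.57×10⁻⁴ T.
Each semi-infinite lead is at perpendicular distance R = 0.00719 m from the centre, with the perpendicular foot at its near end, so it contributes μ₀I/(4πR); both point the same way, together 2.28×10⁻⁴ T.
Arc and leads all point the same direction: B = 3.57×10⁻⁴ + 2.28×10⁻⁴ = 5.85×10⁻⁴ T.

B ≈ 585 μT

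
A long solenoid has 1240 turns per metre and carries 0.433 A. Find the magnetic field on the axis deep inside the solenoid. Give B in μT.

B ≈ 675 μT

Inside a long solenoid, B = μ₀nI with n = 1240 turns/m.
B = 4π×10⁻⁷ × 1240 × 0.433 = 6.75×10⁻⁴ T.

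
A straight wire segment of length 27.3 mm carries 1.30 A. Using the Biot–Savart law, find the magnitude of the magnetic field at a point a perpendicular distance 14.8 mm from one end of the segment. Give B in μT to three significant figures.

For a finite straight segment, B = (μ₀I/4πd)(sinθ₁ + sinθ₂), where θ₁, θ₂ are the angles from the perpendicular to each end.
The perpendicular foot is at one end, so the two end-offsets along the wire are 0 and L = 0.0273 m.
sinθ₁ = 0/√(0²+0.0148²) = 0.0000; sinθ₂ = 0.0273/√(0.0273²+0.0148²) = 0.8791.
B = (4π×10⁻⁷ × 1.30) / (4π × 0.0148) × (0.0000 + 0.8791) = 7.72×10⁻⁶ T.

B ≈ 7.72 μT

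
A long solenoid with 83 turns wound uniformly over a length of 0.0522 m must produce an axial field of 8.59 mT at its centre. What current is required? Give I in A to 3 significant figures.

I ≈ 4.30 A

Inside a long solenoid B = μ₀nI with n = 1590 m⁻¹, so I = B/(μ₀n).
I = 8.59×10⁻³ / (4π×10⁻⁷ × 1590) = 4.30 A.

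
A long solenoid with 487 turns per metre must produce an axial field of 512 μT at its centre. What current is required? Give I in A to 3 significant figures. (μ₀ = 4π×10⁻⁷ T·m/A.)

Inside a long solenoid B = μ₀nI with n = 487 m⁻¹, so I = B/(μ₀n).
I = 5.12×10⁻⁴ / (4π×10⁻⁷ × 487) = 0.837 A.

I ≈ 0.837 A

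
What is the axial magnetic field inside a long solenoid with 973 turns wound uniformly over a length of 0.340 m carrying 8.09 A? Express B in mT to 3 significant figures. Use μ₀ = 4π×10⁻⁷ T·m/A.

B ≈ 29.1 mT

Inside a long solenoid, B = μ₀nI with n = 2862 turns/m.
B = 4π×10⁻⁷ × 2862 × 8.09 = 2.91×10⁻² T.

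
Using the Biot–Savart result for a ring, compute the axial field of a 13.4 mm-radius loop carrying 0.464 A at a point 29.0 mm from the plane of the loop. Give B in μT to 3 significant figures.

B ≈ 1.61 μT

On the axis of a circular loop, B = μ₀IR² / [2(R²+z²)^(3/2)].
R² + z² = (0.0134)² + (0.029)² = 0.001021 m², and (R²+z²)^(3/2) = 3.26×10⁻⁵ m³.
B = (4π×10⁻⁷ × 0.464 × 0.0001796) / (2 × 3.26×10⁻⁵) = 1.61×10⁻⁶ T.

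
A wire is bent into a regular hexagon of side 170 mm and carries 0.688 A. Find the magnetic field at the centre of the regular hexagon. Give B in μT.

B ≈ 2.80 μT

Each side is a finite straight segment at perpendicular distance d = a/(2 tan(π/6)) = 0.1472 m from the centre, with end-angles ±π/6.
One side contributes B₁ = (μ₀I/4πd)·2 sin(π/6) = 4.67×10⁻⁷ T.
All 6 sides add in the same direction: B = 6 × 4.67×10⁻⁷ = 2.80×10⁻⁶ T.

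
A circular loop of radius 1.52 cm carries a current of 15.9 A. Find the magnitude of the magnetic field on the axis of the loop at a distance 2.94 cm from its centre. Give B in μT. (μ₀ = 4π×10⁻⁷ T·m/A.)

On the axis of a circular loop, B = μ₀IR² / [2(R²+z²)^(3/2)].
R² + z² = (0.0152)² + (0.0294)² = 0.001095 m², and (R²+z²)^(3/2) = 3.63×10⁻⁵ m³.
B = (4π×10⁻⁷ × 15.9 × 0.000231) / (2 × 3.63×10⁻⁵) = 6.37×10⁻⁵ T.

B ≈ 63.7 μT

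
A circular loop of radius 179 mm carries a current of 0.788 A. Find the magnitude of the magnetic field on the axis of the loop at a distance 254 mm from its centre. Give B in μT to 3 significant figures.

On the axis of a circular loop, B = μ₀IR² / [2(R²+z²)^(3/2)].
R² + z² = (0.179)² + (0.254)² = 0.09656 m², and (R²+z²)^(3/2) = 3.00×10⁻² m³.
B = (4π×10⁻⁷ × 0.788 × 0.03204) / (2 × 3.00×10⁻²) = 5.29×10⁻⁷ T.

B ≈ 0.529 μT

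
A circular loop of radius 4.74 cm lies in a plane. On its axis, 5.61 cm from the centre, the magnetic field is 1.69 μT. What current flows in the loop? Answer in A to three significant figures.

I ≈ 0.474 A

On the axis of a loop, B = μ₀IR²/[2(R²+z²)^(3/2)], so I = 2B(R²+z²)^(3/2)/(μ₀R²).
R² + z² = 0.002247 + 0.003147 = 0.005394 m²; raised to 3/2 gives 3.96×10⁻⁴ m³.
I = 2 × 1.69×10⁻⁶ × 3.96×10⁻⁴ / (1.26×10⁻⁶ × 0.002247) = 0.474 A.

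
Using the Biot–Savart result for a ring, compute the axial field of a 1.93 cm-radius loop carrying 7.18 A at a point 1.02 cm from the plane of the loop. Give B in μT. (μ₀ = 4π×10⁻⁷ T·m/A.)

B ≈ 162 μT

On the axis of a circular loop, B = μ₀IR² / [2(R²+z²)^(3/2)].
R² + z² = (0.0193)² + (0.0102)² = 0.0004765 m², and (R²+z²)^(3/2) = 1.04×10⁻⁵ m³.
B = (4π×10⁻⁷ × 7.18 × 0.0003725) / (2 × 1.04×10⁻⁵) = 1.62×10⁻⁴ T.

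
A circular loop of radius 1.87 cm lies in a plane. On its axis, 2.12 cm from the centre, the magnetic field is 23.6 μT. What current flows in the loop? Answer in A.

On the axis of a loop, B = μ₀IR²/[2(R²+z²)^(3/2)], so I = 2B(R²+z²)^(3/2)/(μ₀R²).
R² + z² = 0.0003497 + 0.0004494 = 0.0007991 m²; raised to 3/2 gives 2.26×10⁻⁵ m³.
I = 2 × 2.36×10⁻⁵ × 2.26×10⁻⁵ / (1.26×10⁻⁶ × 0.0003497) = 2.43 A.

I ≈ 2.43 A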